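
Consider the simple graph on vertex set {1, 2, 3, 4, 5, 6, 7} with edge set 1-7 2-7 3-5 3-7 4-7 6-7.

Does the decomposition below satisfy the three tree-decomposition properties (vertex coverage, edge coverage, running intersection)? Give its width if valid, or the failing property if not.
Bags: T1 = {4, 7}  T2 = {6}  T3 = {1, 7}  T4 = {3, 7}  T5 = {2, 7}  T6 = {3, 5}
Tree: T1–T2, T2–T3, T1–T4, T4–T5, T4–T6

A tree decomposition must satisfy three properties: every vertex lies in some bag; for every edge, both endpoints lie together in some bag; and for every vertex, the bags containing it form a connected subtree. Here edge (7,6) lies in no bag, so the decomposition is invalid.

No — edge (7,6) lies in no bag.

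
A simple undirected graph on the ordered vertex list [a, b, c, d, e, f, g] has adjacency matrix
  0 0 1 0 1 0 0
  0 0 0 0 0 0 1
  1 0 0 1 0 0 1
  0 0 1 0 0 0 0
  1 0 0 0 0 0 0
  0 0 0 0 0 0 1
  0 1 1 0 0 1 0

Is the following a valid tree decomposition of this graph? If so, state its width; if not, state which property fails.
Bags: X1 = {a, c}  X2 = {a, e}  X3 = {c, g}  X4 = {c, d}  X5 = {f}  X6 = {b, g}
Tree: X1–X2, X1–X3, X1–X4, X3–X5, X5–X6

No — edge (g,f) lies in no bag.

A tree decomposition must satisfy three properties: every vertex lies in some bag; for every edge, both endpoints lie together in some bag; and for every vertex, the bags containing it form a connected subtree. Here edge (g,f) lies in no bag, so the decomposition is invalid.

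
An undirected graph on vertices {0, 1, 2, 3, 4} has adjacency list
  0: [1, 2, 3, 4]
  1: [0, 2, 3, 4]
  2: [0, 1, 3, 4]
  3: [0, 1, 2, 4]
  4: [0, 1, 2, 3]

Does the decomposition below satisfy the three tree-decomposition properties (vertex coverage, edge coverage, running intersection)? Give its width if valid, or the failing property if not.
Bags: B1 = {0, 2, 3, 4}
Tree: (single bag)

A tree decomposition must satisfy three properties: every vertex lies in some bag; for every edge, both endpoints lie together in some bag; and for every vertex, the bags containing it form a connected subtree. Here vertex 1 appears in no bag, so the decomposition is invalid.

No — vertex 1 appears in no bag.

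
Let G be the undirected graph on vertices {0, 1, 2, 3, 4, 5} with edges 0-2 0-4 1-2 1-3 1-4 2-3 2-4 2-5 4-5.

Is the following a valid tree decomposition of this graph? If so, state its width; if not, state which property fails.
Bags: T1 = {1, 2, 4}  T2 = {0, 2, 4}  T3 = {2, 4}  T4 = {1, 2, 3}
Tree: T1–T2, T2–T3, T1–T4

A tree decomposition must satisfy three properties: every vertex lies in some bag; for every edge, both endpoints lie together in some bag; and for every vertex, the bags containing it form a connected subtree. Here vertex 5 appears in no bag, so the decomposition is invalid.

No — vertex 5 appears in no bag.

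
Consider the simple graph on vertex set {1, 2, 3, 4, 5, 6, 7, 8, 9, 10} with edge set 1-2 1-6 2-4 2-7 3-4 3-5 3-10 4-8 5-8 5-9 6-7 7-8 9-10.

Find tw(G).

2

A width-2 tree decomposition is:
Bags: B1 = {3, 9, 10}  B2 = {3, 5, 9}  B3 = {3, 4, 5}  B4 = {4, 5, 8}  B5 = {2, 4, 8}  B6 = {2, 7, 8}  B7 = {1, 2, 7}  B8 = {1, 6, 7}
Tree: B1–B2, B2–B3, B3–B4, B4–B5, B5–B6, B6–B7, B7–B8
The largest bag has 3 vertices, giving width 2; this decomposition certifies tw(G) ≤ 2. For the lower bound, G contains the cycle 10–9–5–3–10, so G is not a forest; only forests have treewidth ≤ 1, hence tw(G) ≥ 2. Combining the bounds, tw(G) = 2.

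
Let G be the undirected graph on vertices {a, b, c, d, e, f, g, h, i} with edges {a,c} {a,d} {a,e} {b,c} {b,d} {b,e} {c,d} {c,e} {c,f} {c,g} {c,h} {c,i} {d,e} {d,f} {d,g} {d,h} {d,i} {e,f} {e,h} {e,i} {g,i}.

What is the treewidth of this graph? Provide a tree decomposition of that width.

Treewidth 3.
One optimal decomposition is:
Bags: B1 = {c, d, e, i}  B2 = {b, c, d, e}  B3 = {a, c, d, e}  B4 = {c, d, e, h}  B5 = {c, d, g, i}  B6 = {c, d, e, f}
Tree: B1–B2, B1–B3, B1–B4, B1–B5, B3–B6

Each bag holds 4 vertices, so the decomposition has width 3, which upper-bounds the treewidth. On the other hand G contains the 4-clique {c, d, g, i}. A clique must lie in a single bag of any decomposition, so no decomposition can have width below 3. Therefore the treewidth is 3.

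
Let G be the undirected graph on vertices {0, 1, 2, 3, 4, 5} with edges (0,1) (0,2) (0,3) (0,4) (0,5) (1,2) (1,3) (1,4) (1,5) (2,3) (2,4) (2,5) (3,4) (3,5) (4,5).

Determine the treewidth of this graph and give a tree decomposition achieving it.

A single bag containing all 6 vertices is trivially a valid decomposition of width 5. Conversely, {0, 1, 2, 3, 4, 5} is a clique of size 6, and the vertices of any clique must share a bag in every tree decomposition; so some bag has ≥ 6 vertices and tw(G) ≥ 5. The upper and lower bounds meet at 5, so that is the treewidth.

Treewidth 5.
Bags: B1 = {0, 1, 2, 3, 4, 5}
Tree: (single bag)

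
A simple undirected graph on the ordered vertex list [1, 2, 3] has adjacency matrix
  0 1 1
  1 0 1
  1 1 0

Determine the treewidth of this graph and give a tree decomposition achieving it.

Treewidth 2.
One such decomposition:
Bags: B1 = {1, 2, 3}
Tree: (single bag)

A single bag containing all 3 vertices is trivially a valid decomposition of width 2. On the other hand G contains the 3-clique {1, 2, 3}. A clique must lie in a single bag of any decomposition, so no decomposition can have width below 2. Hence tw(G) = 2 exactly.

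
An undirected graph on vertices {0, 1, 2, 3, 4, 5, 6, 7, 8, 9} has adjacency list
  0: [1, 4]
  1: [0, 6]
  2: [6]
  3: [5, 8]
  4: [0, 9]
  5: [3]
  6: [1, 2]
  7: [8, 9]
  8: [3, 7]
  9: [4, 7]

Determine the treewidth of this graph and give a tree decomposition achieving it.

Each bag holds 2 vertices, so the decomposition has width 1, which upper-bounds the treewidth. Since G has at least one edge (e.g. 2–6), it is not an edgeless graph, so tw(G) ≥ 1. The upper and lower bounds meet at 1, so that is the treewidth.

Treewidth 1.
One such decomposition:
Bags: B1 = {2, 6}  B2 = {1, 6}  B3 = {0, 1}  B4 = {0, 4}  B5 = {4, 9}  B6 = {7, 9}  B7 = {7, 8}  B8 = {3, 8}  B9 = {3, 5}
Tree: B1–B2, B2–B3, B3–B4, B4–B5, B5–B6, B6–B7, B7–B8, B8–B9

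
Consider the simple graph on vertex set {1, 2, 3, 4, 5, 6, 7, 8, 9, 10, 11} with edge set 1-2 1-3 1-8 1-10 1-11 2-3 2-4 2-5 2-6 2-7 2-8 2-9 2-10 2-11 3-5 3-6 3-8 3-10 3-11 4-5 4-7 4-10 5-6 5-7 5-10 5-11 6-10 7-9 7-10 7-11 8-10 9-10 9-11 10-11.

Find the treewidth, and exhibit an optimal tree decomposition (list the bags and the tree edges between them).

Every bag has size at most 5, so the width is 5 − 1 = 4 and tw(G) ≤ 4. For the lower bound, the 5 vertices {2, 7, 9, 10, 11} are pairwise adjacent, and any tree decomposition puts a clique entirely inside one bag — forcing width ≥ 4. The upper and lower bounds meet at 4, so that is the treewidth.

Treewidth 4.
One such decomposition:
Bags: B1 = {2, 3, 5, 10, 11}  B2 = {2, 5, 7, 10, 11}  B3 = {1, 2, 3, 10, 11}  B4 = {2, 3, 5, 6, 10}  B5 = {2, 4, 5, 7, 10}  B6 = {2, 7, 9, 10, 11}  B7 = {1, 2, 3, 8, 10}
Tree: B1–B2, B1–B3, B1–B4, B2–B5, B2–B6, B3–B7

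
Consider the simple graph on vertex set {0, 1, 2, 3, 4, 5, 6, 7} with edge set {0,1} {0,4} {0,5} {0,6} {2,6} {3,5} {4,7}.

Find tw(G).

1

A width-1 tree decomposition is:
Bags: B1 = {0, 6}  B2 = {2, 6}  B3 = {0, 4}  B4 = {0, 5}  B5 = {3, 5}  B6 = {0, 1}  B7 = {4, 7}
Tree: B1–B2, B1–B3, B1–B4, B4–B5, B1–B6, B3–B7
Each bag holds 2 vertices, so the decomposition has width 1, which upper-bounds the treewidth. G has an edge, so its treewidth is at least 1. Hence tw(G) = 1 exactly.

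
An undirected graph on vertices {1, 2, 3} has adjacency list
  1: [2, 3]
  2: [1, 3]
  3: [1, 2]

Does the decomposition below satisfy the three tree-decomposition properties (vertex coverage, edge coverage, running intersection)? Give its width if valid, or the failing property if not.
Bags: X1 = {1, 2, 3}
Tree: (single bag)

Every vertex of G appears in some bag (union = {1, 2, 3}); every edge is covered by a bag; and for each vertex v the set of bags containing v is connected in the bag tree. The decomposition is therefore valid. The largest bag has 3 vertices, so the width is 2.

Yes; width 2.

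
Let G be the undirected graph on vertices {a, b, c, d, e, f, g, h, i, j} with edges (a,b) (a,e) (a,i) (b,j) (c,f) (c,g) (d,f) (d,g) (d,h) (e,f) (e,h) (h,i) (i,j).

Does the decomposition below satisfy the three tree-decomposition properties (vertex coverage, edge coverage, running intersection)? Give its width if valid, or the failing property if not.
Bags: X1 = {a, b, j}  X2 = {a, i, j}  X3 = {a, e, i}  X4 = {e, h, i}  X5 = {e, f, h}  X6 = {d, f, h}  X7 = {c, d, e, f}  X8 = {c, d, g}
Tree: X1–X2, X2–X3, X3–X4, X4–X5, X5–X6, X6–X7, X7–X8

No — bags containing vertex e are not connected in the tree.

A tree decomposition must satisfy three properties: every vertex lies in some bag; for every edge, both endpoints lie together in some bag; and for every vertex, the bags containing it form a connected subtree. Here bags containing vertex e are not connected in the tree, so the decomposition is invalid.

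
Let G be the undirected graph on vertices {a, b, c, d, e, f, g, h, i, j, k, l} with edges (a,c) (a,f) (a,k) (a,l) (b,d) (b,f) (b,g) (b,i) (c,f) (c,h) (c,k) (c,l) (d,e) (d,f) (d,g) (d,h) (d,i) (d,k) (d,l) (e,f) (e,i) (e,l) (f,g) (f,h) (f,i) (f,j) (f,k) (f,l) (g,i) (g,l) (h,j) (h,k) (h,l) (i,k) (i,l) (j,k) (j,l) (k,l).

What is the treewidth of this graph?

4

A width-4 tree decomposition is:
Bags: B1 = {d, f, h, k, l}  B2 = {d, f, i, k, l}  B3 = {d, f, g, i, l}  B4 = {c, f, h, k, l}  B5 = {f, h, j, k, l}  B6 = {d, e, f, i, l}  B7 = {b, d, f, g, i}  B8 = {a, c, f, k, l}
Tree: B1–B2, B2–B3, B1–B4, B1–B5, B2–B6, B3–B7, B4–B8
The largest bag has 5 vertices, giving width 4; this decomposition certifies tw(G) ≤ 4. For the lower bound, the 5 vertices {d, f, g, i, l} are pairwise adjacent, and any tree decomposition puts a clique entirely inside one bag — forcing width ≥ 4. Therefore the treewidth is 4.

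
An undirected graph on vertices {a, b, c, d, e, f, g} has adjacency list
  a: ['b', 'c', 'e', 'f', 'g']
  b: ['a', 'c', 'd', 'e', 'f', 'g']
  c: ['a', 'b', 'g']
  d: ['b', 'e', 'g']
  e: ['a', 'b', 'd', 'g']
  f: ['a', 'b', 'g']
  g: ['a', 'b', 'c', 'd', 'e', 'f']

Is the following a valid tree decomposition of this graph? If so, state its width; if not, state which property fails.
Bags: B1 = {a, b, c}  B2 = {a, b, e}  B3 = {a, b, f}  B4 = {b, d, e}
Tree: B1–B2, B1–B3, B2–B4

No — vertex g appears in no bag.

A tree decomposition must satisfy three properties: every vertex lies in some bag; for every edge, both endpoints lie together in some bag; and for every vertex, the bags containing it form a connected subtree. Here vertex g appears in no bag, so the decomposition is invalid.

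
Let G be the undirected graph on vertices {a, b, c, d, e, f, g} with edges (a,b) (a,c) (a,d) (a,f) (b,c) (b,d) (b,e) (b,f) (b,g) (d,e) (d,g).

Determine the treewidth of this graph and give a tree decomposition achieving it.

Every bag has size at most 3, so the width is 3 − 1 = 2 and tw(G) ≤ 2. Conversely, {b, d, g} is a clique of size 3, and the vertices of any clique must share a bag in every tree decomposition; so some bag has ≥ 3 vertices and tw(G) ≥ 2. Hence tw(G) = 2 exactly.

Treewidth 2.
One such decomposition:
Bags: B1 = {b, d, e}  B2 = {a, b, d}  B3 = {b, d, g}  B4 = {a, b, c}  B5 = {a, b, f}
Tree: B1–B2, B2–B3, B2–B4, B4–B5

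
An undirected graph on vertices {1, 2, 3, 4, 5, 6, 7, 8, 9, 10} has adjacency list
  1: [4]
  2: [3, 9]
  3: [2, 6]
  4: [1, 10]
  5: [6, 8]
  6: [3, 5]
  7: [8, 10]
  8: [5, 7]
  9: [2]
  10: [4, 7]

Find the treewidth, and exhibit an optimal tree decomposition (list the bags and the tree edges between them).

Treewidth 1.
One such decomposition:
Bags: B1 = {2, 9}  B2 = {2, 3}  B3 = {3, 6}  B4 = {5, 6}  B5 = {5, 8}  B6 = {7, 8}  B7 = {7, 10}  B8 = {4, 10}  B9 = {1, 4}
Tree: B1–B2, B2–B3, B3–B4, B4–B5, B5–B6, B6–B7, B7–B8, B8–B9

The largest bag has 2 vertices, giving width 1; this decomposition certifies tw(G) ≤ 1. Since G has at least one edge (e.g. 9–2), it is not an edgeless graph, so tw(G) ≥ 1. Therefore the treewidth is 1.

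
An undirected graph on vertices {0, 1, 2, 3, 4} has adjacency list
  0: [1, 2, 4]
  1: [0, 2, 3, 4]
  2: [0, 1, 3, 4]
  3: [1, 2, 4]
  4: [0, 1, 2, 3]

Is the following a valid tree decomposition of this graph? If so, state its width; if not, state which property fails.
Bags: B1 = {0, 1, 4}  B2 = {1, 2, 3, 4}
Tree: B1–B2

A tree decomposition must satisfy three properties: every vertex lies in some bag; for every edge, both endpoints lie together in some bag; and for every vertex, the bags containing it form a connected subtree. Here edge (2,0) lies in no bag, so the decomposition is invalid.

No — edge (2,0) lies in no bag.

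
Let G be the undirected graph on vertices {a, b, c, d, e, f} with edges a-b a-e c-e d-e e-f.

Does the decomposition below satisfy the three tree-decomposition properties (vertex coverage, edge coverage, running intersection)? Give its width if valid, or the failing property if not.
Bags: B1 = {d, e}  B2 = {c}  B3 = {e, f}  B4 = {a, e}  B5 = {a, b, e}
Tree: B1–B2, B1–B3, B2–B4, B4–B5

A tree decomposition must satisfy three properties: every vertex lies in some bag; for every edge, both endpoints lie together in some bag; and for every vertex, the bags containing it form a connected subtree. Here edge (e,c) lies in no bag, so the decomposition is invalid.

No — edge (e,c) lies in no bag.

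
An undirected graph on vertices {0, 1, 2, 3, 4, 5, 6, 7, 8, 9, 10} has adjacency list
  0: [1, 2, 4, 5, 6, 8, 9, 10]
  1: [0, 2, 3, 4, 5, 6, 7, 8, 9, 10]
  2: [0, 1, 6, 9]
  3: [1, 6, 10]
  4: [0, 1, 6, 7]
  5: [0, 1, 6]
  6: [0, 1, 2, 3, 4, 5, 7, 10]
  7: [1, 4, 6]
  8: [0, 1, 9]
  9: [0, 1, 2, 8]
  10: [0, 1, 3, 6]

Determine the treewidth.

A width-3 tree decomposition is:
Bags: B1 = {0, 1, 2, 6}  B2 = {0, 1, 6, 10}  B3 = {0, 1, 4, 6}  B4 = {0, 1, 2, 9}  B5 = {1, 4, 6, 7}  B6 = {0, 1, 5, 6}  B7 = {1, 3, 6, 10}  B8 = {0, 1, 8, 9}
Tree: B1–B2, B2–B3, B1–B4, B3–B5, B1–B6, B2–B7, B4–B8
Every bag has size at most 4, so the width is 4 − 1 = 3 and tw(G) ≤ 3. Conversely, {0, 1, 8, 9} is a clique of size 4, and the vertices of any clique must share a bag in every tree decomposition; so some bag has ≥ 4 vertices and tw(G) ≥ 3. Combining the bounds, tw(G) = 3.

3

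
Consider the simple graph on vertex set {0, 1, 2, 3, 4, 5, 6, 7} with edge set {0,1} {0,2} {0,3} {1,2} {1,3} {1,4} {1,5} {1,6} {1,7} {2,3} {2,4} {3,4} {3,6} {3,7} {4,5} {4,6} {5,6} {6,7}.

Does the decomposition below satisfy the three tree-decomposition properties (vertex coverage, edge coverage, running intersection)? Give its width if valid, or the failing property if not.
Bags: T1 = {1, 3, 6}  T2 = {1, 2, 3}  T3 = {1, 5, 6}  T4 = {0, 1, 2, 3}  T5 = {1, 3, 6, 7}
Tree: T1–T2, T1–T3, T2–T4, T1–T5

A tree decomposition must satisfy three properties: every vertex lies in some bag; for every edge, both endpoints lie together in some bag; and for every vertex, the bags containing it form a connected subtree. Here vertex 4 appears in no bag, so the decomposition is invalid.

No — vertex 4 appears in no bag.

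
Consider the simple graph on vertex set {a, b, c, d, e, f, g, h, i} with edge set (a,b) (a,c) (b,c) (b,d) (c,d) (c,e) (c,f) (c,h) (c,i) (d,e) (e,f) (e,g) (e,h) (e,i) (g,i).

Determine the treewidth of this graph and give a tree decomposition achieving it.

Treewidth 2.
Bags: B1 = {b, c, d}  B2 = {c, d, e}  B3 = {c, e, i}  B4 = {a, b, c}  B5 = {e, g, i}  B6 = {c, e, h}  B7 = {c, e, f}
Tree: B1–B2, B2–B3, B1–B4, B3–B5, B3–B6, B6–B7

Each bag holds 3 vertices, so the decomposition has width 2, which upper-bounds the treewidth. Conversely, {e, g, i} is a clique of size 3, and the vertices of any clique must share a bag in every tree decomposition; so some bag has ≥ 3 vertices and tw(G) ≥ 2. Therefore the treewidth is 2.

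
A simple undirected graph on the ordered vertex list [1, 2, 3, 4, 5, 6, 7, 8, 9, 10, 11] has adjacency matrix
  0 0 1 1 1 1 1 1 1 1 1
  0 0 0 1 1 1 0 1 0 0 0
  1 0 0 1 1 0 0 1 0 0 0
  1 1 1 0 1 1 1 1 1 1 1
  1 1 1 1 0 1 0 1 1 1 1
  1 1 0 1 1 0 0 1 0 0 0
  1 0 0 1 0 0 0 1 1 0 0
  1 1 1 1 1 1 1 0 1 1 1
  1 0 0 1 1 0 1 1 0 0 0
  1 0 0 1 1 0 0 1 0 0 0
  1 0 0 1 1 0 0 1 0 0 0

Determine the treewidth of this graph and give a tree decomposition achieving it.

Treewidth 4.
One optimal decomposition is:
Bags: B1 = {1, 3, 4, 5, 8}  B2 = {1, 4, 5, 8, 9}  B3 = {1, 4, 5, 6, 8}  B4 = {2, 4, 5, 6, 8}  B5 = {1, 4, 5, 8, 11}  B6 = {1, 4, 7, 8, 9}  B7 = {1, 4, 5, 8, 10}
Tree: B1–B2, B2–B3, B3–B4, B3–B5, B2–B6, B3–B7

The largest bag has 5 vertices, giving width 4; this decomposition certifies tw(G) ≤ 4. On the other hand G contains the 5-clique {1, 3, 4, 5, 8}. A clique must lie in a single bag of any decomposition, so no decomposition can have width below 4. Therefore the treewidth is 4.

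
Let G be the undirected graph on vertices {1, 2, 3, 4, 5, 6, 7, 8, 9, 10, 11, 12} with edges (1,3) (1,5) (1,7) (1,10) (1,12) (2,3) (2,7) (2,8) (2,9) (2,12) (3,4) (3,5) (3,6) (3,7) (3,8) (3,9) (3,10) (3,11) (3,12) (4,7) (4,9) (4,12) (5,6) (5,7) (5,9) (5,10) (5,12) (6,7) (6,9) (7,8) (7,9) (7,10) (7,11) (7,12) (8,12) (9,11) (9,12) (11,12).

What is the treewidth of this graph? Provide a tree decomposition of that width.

Treewidth 4.
One such decomposition:
Bags: B1 = {1, 3, 5, 7, 12}  B2 = {3, 5, 7, 9, 12}  B3 = {1, 3, 5, 7, 10}  B4 = {3, 5, 6, 7, 9}  B5 = {2, 3, 7, 9, 12}  B6 = {3, 7, 9, 11, 12}  B7 = {3, 4, 7, 9, 12}  B8 = {2, 3, 7, 8, 12}
Tree: B1–B2, B1–B3, B2–B4, B2–B5, B5–B6, B5–B7, B5–B8

Each bag holds 5 vertices, so the decomposition has width 4, which upper-bounds the treewidth. For the lower bound, the 5 vertices {1, 3, 5, 7, 10} are pairwise adjacent, and any tree decomposition puts a clique entirely inside one bag — forcing width ≥ 4. Hence tw(G) = 4 exactly.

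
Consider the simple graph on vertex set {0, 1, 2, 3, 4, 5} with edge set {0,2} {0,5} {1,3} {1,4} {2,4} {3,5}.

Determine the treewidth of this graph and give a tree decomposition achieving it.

The largest bag has 3 vertices, giving width 2; this decomposition certifies tw(G) ≤ 2. The edges 5–3–1–4–2–0–5 form a cycle, so G is not a tree and its treewidth is at least 2. The upper and lower bounds meet at 2, so that is the treewidth.

Treewidth 2.
Bags: B1 = {1, 3, 5}  B2 = {1, 4, 5}  B3 = {2, 4, 5}  B4 = {0, 2, 5}
Tree: B1–B2, B2–B3, B3–B4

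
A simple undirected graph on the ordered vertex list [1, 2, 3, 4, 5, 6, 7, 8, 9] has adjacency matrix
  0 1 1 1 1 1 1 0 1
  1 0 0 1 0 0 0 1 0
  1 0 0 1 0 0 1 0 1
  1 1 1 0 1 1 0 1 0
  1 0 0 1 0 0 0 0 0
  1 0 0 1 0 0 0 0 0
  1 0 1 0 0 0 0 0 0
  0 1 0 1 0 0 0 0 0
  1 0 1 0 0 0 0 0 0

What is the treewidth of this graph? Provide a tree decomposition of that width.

Every bag has size at most 3, so the width is 3 − 1 = 2 and tw(G) ≤ 2. Conversely, {2, 4, 8} is a clique of size 3, and the vertices of any clique must share a bag in every tree decomposition; so some bag has ≥ 3 vertices and tw(G) ≥ 2. Hence tw(G) = 2 exactly.

Treewidth 2.
Bags: B1 = {1, 3, 4}  B2 = {1, 3, 9}  B3 = {1, 4, 6}  B4 = {1, 2, 4}  B5 = {1, 4, 5}  B6 = {2, 4, 8}  B7 = {1, 3, 7}
Tree: B1–B2, B1–B3, B1–B4, B4–B5, B4–B6, B1–B7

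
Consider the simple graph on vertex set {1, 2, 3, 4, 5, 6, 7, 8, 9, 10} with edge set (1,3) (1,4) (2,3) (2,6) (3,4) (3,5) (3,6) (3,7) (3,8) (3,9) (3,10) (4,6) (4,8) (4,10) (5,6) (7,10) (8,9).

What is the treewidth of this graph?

A width-2 tree decomposition is:
Bags: B1 = {2, 3, 6}  B2 = {3, 4, 6}  B3 = {3, 4, 10}  B4 = {3, 4, 8}  B5 = {3, 5, 6}  B6 = {3, 7, 10}  B7 = {1, 3, 4}  B8 = {3, 8, 9}
Tree: B1–B2, B2–B3, B2–B4, B1–B5, B3–B6, B3–B7, B4–B8
Each bag holds 3 vertices, so the decomposition has width 2, which upper-bounds the treewidth. Conversely, {2, 3, 6} is a clique of size 3, and the vertices of any clique must share a bag in every tree decomposition; so some bag has ≥ 3 vertices and tw(G) ≥ 2. The upper and lower bounds meet at 2, so that is the treewidth.

2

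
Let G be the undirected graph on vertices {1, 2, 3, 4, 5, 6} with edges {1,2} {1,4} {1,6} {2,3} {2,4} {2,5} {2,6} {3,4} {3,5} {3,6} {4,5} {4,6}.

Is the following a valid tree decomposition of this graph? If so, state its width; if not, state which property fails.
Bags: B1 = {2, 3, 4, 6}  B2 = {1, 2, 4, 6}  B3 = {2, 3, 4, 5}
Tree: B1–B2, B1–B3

Vertex coverage: the bags together contain {1, 2, 3, 4, 5, 6}, the full vertex set. Edge coverage: each edge of G has both endpoints in at least one bag. Running intersection: for every vertex, the bags containing it form a connected subtree. All three properties hold, so this is a valid tree decomposition of width max|bag| − 1 = 3, and hence tw(G) ≤ 3.

Yes; width 3.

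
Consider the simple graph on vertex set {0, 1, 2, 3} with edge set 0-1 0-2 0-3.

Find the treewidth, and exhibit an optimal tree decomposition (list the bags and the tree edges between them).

Every bag has size at most 2, so the width is 2 − 1 = 1 and tw(G) ≤ 1. Since G has at least one edge (e.g. 3–0), it is not an edgeless graph, so tw(G) ≥ 1. The upper and lower bounds meet at 1, so that is the treewidth.

Treewidth 1.
One optimal decomposition is:
Bags: B1 = {0, 3}  B2 = {0, 1}  B3 = {0, 2}
Tree: B1–B2, B1–B3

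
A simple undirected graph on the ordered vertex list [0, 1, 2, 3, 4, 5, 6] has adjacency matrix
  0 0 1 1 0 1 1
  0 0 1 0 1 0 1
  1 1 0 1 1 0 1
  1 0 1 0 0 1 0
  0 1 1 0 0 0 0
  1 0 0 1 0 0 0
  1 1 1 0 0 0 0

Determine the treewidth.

A width-2 tree decomposition is:
Bags: B1 = {0, 2, 6}  B2 = {0, 2, 3}  B3 = {1, 2, 6}  B4 = {0, 3, 5}  B5 = {1, 2, 4}
Tree: B1–B2, B1–B3, B2–B4, B3–B5
Each bag holds 3 vertices, so the decomposition has width 2, which upper-bounds the treewidth. On the other hand G contains the 3-clique {0, 2, 3}. A clique must lie in a single bag of any decomposition, so no decomposition can have width below 2. Hence tw(G) = 2 exactly.

2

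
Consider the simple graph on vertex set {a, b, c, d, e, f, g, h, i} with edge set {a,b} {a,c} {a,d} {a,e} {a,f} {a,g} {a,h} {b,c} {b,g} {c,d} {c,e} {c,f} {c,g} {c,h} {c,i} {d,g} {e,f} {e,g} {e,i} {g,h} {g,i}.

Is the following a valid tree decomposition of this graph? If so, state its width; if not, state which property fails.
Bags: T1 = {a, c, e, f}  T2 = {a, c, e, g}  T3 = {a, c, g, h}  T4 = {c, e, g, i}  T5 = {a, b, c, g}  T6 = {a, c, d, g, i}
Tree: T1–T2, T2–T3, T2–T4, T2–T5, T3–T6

No — bags containing vertex i are not connected in the tree.

A tree decomposition must satisfy three properties: every vertex lies in some bag; for every edge, both endpoints lie together in some bag; and for every vertex, the bags containing it form a connected subtree. Here bags containing vertex i are not connected in the tree, so the decomposition is invalid.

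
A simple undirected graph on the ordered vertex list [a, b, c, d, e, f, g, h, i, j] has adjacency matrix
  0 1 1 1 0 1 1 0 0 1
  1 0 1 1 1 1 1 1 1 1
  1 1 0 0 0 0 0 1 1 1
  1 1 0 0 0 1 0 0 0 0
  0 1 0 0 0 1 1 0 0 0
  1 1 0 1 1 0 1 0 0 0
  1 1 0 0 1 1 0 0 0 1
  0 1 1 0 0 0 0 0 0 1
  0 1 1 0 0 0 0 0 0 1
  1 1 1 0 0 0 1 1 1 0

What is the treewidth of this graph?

A width-3 tree decomposition is:
Bags: B1 = {a, b, c, j}  B2 = {a, b, g, j}  B3 = {b, c, h, j}  B4 = {a, b, f, g}  B5 = {b, e, f, g}  B6 = {a, b, d, f}  B7 = {b, c, i, j}
Tree: B1–B2, B1–B3, B2–B4, B4–B5, B4–B6, B3–B7
Every bag has size at most 4, so the width is 4 − 1 = 3 and tw(G) ≤ 3. For the lower bound, the 4 vertices {b, e, f, g} are pairwise adjacent, and any tree decomposition puts a clique entirely inside one bag — forcing width ≥ 3. Hence tw(G) = 3 exactly.

3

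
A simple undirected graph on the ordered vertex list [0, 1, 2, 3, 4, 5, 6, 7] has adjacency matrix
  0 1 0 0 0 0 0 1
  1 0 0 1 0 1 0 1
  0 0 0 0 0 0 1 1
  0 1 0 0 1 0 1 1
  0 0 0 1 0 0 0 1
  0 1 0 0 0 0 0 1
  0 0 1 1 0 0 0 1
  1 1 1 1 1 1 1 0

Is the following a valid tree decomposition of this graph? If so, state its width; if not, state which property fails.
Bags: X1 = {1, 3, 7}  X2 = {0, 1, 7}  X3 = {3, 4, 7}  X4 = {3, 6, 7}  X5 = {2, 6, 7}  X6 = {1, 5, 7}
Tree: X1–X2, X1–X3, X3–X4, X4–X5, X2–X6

Yes; width 2.

Vertex coverage: the bags together contain {0, 1, 2, 3, 4, 5, 6, 7}, the full vertex set. Edge coverage: each edge of G has both endpoints in at least one bag. Running intersection: for every vertex, the bags containing it form a connected subtree. All three properties hold, so this is a valid tree decomposition of width max|bag| − 1 = 2, and hence tw(G) ≤ 2.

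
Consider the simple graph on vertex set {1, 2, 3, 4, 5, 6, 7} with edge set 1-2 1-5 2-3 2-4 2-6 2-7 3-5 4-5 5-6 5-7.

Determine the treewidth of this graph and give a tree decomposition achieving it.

The largest bag has 3 vertices, giving width 2; this decomposition certifies tw(G) ≤ 2. Since 2–7–5–1–2 is a cycle in G, G is not acyclic. Forests are exactly the graphs of treewidth ≤ 1, so tw(G) ≥ 2. The upper and lower bounds meet at 2, so that is the treewidth.

Treewidth 2.
Bags: B1 = {2, 5, 7}  B2 = {1, 2, 5}  B3 = {2, 5, 6}  B4 = {2, 3, 5}  B5 = {2, 4, 5}
Tree: B1–B2, B2–B3, B3–B4, B4–B5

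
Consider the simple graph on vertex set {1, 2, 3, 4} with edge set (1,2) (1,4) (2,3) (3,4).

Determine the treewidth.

A width-2 tree decomposition is:
Bags: B1 = {1, 3, 4}  B2 = {1, 2, 3}
Tree: B1–B2
Every bag has size at most 3, so the width is 3 − 1 = 2 and tw(G) ≤ 2. Since 3–4–1–2–3 is a cycle in G, G is not acyclic. Forests are exactly the graphs of treewidth ≤ 1, so tw(G) ≥ 2. Therefore the treewidth is 2.

2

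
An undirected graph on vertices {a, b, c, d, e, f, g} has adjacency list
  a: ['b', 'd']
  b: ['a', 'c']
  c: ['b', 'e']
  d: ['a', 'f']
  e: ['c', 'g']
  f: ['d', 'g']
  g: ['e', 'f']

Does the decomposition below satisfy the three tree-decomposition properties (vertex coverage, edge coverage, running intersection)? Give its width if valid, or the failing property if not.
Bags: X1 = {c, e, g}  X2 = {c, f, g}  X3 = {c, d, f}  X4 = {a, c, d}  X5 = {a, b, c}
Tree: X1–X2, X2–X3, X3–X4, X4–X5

Yes; width 2.

Vertex coverage: the bags together contain {a, b, c, d, e, f, g}, the full vertex set. Edge coverage: each edge of G has both endpoints in at least one bag. Running intersection: for every vertex, the bags containing it form a connected subtree. All three properties hold, so this is a valid tree decomposition of width max|bag| − 1 = 2, and hence tw(G) ≤ 2.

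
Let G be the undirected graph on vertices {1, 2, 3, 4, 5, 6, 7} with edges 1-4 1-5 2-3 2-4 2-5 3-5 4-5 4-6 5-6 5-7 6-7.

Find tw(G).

A width-2 tree decomposition is:
Bags: B1 = {1, 4, 5}  B2 = {2, 4, 5}  B3 = {4, 5, 6}  B4 = {5, 6, 7}  B5 = {2, 3, 5}
Tree: B1–B2, B2–B3, B3–B4, B2–B5
The largest bag has 3 vertices, giving width 2; this decomposition certifies tw(G) ≤ 2. For the lower bound, the 3 vertices {2, 3, 5} are pairwise adjacent, and any tree decomposition puts a clique entirely inside one bag — forcing width ≥ 2. Therefore the treewidth is 2.

2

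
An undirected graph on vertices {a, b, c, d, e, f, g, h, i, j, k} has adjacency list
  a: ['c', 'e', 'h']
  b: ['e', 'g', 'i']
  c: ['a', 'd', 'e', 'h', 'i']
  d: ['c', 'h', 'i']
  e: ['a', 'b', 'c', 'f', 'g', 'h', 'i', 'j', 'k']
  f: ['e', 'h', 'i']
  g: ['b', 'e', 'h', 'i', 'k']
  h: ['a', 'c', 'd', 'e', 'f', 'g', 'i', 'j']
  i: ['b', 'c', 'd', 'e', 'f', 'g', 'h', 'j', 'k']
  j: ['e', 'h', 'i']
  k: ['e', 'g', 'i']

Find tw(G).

A width-3 tree decomposition is:
Bags: B1 = {e, g, h, i}  B2 = {c, e, h, i}  B3 = {e, g, i, k}  B4 = {a, c, e, h}  B5 = {e, f, h, i}  B6 = {b, e, g, i}  B7 = {c, d, h, i}  B8 = {e, h, i, j}
Tree: B1–B2, B1–B3, B2–B4, B1–B5, B1–B6, B2–B7, B1–B8
The largest bag has 4 vertices, giving width 3; this decomposition certifies tw(G) ≤ 3. For the lower bound, the 4 vertices {a, c, e, h} are pairwise adjacent, and any tree decomposition puts a clique entirely inside one bag — forcing width ≥ 3. The upper and lower bounds meet at 3, so that is the treewidth.

3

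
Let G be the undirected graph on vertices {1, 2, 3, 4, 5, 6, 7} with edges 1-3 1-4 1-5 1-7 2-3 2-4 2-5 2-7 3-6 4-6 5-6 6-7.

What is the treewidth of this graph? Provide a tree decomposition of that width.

Treewidth 3.
Bags: B1 = {1, 2, 3, 6}  B2 = {1, 2, 6, 7}  B3 = {1, 2, 5, 6}  B4 = {1, 2, 4, 6}
Tree: B1–B2, B2–B3, B3–B4

The largest bag has 4 vertices, giving width 3; this decomposition certifies tw(G) ≤ 3. For the lower bound: the 4 vertex sets {2,3}, {6,7}, {1}, {5} are disjoint, each induces a connected subgraph, and every pair is joined by at least one edge of G. Contracting each set to a single vertex therefore yields K_{4} as a minor, and since treewidth is minor-monotone, tw(G) ≥ tw(K_{4}) = 3. The upper and lower bounds meet at 3, so that is the treewidth.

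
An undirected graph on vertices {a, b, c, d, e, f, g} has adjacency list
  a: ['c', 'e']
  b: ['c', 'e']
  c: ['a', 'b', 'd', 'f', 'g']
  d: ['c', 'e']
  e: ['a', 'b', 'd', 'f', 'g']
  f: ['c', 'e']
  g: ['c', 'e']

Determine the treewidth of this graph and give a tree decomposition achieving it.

The largest bag has 3 vertices, giving width 2; this decomposition certifies tw(G) ≤ 2. Since c–g–e–f–c is a cycle in G, G is not acyclic. Forests are exactly the graphs of treewidth ≤ 1, so tw(G) ≥ 2. Hence tw(G) = 2 exactly.

Treewidth 2.
One such decomposition:
Bags: B1 = {c, e, g}  B2 = {c, e, f}  B3 = {c, d, e}  B4 = {b, c, e}  B5 = {a, c, e}
Tree: B1–B2, B2–B3, B3–B4, B4–B5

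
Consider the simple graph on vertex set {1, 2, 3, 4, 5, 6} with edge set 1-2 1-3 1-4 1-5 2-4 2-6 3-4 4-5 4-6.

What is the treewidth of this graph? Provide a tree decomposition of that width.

Treewidth 2.
One optimal decomposition is:
Bags: B1 = {1, 4, 5}  B2 = {1, 3, 4}  B3 = {1, 2, 4}  B4 = {2, 4, 6}
Tree: B1–B2, B1–B3, B3–B4

Every bag has size at most 3, so the width is 3 − 1 = 2 and tw(G) ≤ 2. On the other hand G contains the 3-clique {1, 2, 4}. A clique must lie in a single bag of any decomposition, so no decomposition can have width below 2. Hence tw(G) = 2 exactly.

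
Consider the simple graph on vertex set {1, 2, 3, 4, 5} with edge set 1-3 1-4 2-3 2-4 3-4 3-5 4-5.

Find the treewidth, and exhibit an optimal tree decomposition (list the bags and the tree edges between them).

Treewidth 2.
One such decomposition:
Bags: B1 = {2, 3, 4}  B2 = {3, 4, 5}  B3 = {1, 3, 4}
Tree: B1–B2, B1–B3

Each bag holds 3 vertices, so the decomposition has width 2, which upper-bounds the treewidth. For the lower bound, the 3 vertices {1, 3, 4} are pairwise adjacent, and any tree decomposition puts a clique entirely inside one bag — forcing width ≥ 2. The upper and lower bounds meet at 2, so that is the treewidth.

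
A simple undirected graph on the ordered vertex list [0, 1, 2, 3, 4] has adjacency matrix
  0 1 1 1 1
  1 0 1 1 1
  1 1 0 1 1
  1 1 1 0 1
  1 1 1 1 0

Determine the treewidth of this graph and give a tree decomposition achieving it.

Treewidth 4.
One such decomposition:
Bags: B1 = {0, 1, 2, 3, 4}
Tree: (single bag)

A single bag containing all 5 vertices is trivially a valid decomposition of width 4. On the other hand G contains the 5-clique {0, 1, 2, 3, 4}. A clique must lie in a single bag of any decomposition, so no decomposition can have width below 4. Combining the bounds, tw(G) = 4.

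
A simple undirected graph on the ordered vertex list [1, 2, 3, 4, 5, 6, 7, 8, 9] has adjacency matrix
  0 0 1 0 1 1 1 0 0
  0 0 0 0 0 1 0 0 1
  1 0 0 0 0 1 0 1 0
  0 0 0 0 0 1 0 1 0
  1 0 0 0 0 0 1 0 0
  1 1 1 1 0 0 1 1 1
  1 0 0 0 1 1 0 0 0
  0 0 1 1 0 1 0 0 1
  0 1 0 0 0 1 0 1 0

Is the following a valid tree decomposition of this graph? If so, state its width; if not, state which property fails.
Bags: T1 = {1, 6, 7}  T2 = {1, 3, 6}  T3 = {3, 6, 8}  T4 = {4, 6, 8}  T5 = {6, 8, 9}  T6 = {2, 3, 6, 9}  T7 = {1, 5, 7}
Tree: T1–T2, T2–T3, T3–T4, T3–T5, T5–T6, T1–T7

A tree decomposition must satisfy three properties: every vertex lies in some bag; for every edge, both endpoints lie together in some bag; and for every vertex, the bags containing it form a connected subtree. Here bags containing vertex 3 are not connected in the tree, so the decomposition is invalid.

No — bags containing vertex 3 are not connected in the tree.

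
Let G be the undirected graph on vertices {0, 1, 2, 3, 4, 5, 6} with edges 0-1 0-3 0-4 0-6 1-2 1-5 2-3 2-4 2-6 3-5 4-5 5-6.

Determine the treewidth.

3

A width-3 tree decomposition is:
Bags: B1 = {0, 2, 5, 6}  B2 = {0, 2, 4, 5}  B3 = {0, 2, 3, 5}  B4 = {0, 1, 2, 5}
Tree: B1–B2, B2–B3, B3–B4
Every bag has size at most 4, so the width is 4 − 1 = 3 and tw(G) ≤ 3. For the lower bound: the 4 vertex sets {2,6}, {0,4}, {5}, {3} are disjoint, each induces a connected subgraph, and every pair is joined by at least one edge of G. Contracting each set to a single vertex therefore yields K_{4} as a minor, and since treewidth is minor-monotone, tw(G) ≥ tw(K_{4}) = 3. Hence tw(G) = 3 exactly.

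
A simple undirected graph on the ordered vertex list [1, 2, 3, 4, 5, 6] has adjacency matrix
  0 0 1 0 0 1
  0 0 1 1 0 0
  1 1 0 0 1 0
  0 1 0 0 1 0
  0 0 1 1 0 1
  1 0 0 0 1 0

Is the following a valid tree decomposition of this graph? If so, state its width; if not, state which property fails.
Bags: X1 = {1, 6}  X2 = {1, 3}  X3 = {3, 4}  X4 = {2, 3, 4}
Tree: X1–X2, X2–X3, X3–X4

No — vertex 5 appears in no bag.

A tree decomposition must satisfy three properties: every vertex lies in some bag; for every edge, both endpoints lie together in some bag; and for every vertex, the bags containing it form a connected subtree. Here vertex 5 appears in no bag, so the decomposition is invalid.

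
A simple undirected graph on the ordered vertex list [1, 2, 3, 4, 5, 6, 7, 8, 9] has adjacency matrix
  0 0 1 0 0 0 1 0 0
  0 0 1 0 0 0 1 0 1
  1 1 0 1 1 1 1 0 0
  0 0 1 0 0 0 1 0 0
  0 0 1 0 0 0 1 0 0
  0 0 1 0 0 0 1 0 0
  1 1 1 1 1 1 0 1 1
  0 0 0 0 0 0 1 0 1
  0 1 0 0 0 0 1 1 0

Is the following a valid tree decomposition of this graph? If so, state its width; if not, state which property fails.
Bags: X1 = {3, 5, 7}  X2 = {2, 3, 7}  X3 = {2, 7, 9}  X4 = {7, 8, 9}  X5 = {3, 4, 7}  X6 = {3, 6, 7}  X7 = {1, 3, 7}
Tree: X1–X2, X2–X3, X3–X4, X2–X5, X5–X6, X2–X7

Vertex coverage: the bags together contain {1, 2, 3, 4, 5, 6, 7, 8, 9}, the full vertex set. Edge coverage: each edge of G has both endpoints in at least one bag. Running intersection: for every vertex, the bags containing it form a connected subtree. All three properties hold, so this is a valid tree decomposition of width max|bag| − 1 = 2, and hence tw(G) ≤ 2.

Yes; width 2.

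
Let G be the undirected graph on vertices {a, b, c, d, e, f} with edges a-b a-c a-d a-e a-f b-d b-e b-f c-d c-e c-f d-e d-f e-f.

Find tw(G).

A width-4 tree decomposition is:
Bags: B1 = {a, c, d, e, f}  B2 = {a, b, d, e, f}
Tree: B1–B2
The largest bag has 5 vertices, giving width 4; this decomposition certifies tw(G) ≤ 4. Conversely, {a, c, d, e, f} is a clique of size 5, and the vertices of any clique must share a bag in every tree decomposition; so some bag has ≥ 5 vertices and tw(G) ≥ 4. Combining the bounds, tw(G) = 4.

4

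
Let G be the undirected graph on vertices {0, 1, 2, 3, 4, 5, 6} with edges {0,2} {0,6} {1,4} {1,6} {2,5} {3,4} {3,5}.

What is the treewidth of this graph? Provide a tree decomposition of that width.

Treewidth 2.
One such decomposition:
Bags: B1 = {3, 4, 5}  B2 = {2, 4, 5}  B3 = {0, 2, 4}  B4 = {0, 4, 6}  B5 = {1, 4, 6}
Tree: B1–B2, B2–B3, B3–B4, B4–B5

Each bag holds 3 vertices, so the decomposition has width 2, which upper-bounds the treewidth. Since 4–3–5–2–0–6–1–4 is a cycle in G, G is not acyclic. Forests are exactly the graphs of treewidth ≤ 1, so tw(G) ≥ 2. Hence tw(G) = 2 exactly.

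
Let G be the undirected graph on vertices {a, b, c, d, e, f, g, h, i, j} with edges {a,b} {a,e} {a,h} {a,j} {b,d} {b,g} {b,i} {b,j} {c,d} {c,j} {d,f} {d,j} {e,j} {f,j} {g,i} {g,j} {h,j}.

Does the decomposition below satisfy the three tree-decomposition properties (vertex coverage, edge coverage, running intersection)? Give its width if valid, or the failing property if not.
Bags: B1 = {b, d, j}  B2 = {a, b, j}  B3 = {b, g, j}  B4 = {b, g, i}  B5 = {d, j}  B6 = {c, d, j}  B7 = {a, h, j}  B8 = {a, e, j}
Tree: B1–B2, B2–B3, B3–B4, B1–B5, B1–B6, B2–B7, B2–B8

A tree decomposition must satisfy three properties: every vertex lies in some bag; for every edge, both endpoints lie together in some bag; and for every vertex, the bags containing it form a connected subtree. Here vertex f appears in no bag, so the decomposition is invalid.

No — vertex f appears in no bag.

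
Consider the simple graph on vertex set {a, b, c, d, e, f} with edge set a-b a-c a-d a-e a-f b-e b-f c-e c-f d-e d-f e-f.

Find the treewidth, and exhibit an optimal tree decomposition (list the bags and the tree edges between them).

The largest bag has 4 vertices, giving width 3; this decomposition certifies tw(G) ≤ 3. On the other hand G contains the 4-clique {a, d, e, f}. A clique must lie in a single bag of any decomposition, so no decomposition can have width below 3. Therefore the treewidth is 3.

Treewidth 3.
Bags: B1 = {a, d, e, f}  B2 = {a, c, e, f}  B3 = {a, b, e, f}
Tree: B1–B2, B2–B3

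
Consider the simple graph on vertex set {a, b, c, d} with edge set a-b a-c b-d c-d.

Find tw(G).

2

A width-2 tree decomposition is:
Bags: B1 = {a, b, c}  B2 = {b, c, d}
Tree: B1–B2
The largest bag has 3 vertices, giving width 2; this decomposition certifies tw(G) ≤ 2. The edges b–a–c–d–b form a cycle, so G is not a tree and its treewidth is at least 2. The upper and lower bounds meet at 2, so that is the treewidth.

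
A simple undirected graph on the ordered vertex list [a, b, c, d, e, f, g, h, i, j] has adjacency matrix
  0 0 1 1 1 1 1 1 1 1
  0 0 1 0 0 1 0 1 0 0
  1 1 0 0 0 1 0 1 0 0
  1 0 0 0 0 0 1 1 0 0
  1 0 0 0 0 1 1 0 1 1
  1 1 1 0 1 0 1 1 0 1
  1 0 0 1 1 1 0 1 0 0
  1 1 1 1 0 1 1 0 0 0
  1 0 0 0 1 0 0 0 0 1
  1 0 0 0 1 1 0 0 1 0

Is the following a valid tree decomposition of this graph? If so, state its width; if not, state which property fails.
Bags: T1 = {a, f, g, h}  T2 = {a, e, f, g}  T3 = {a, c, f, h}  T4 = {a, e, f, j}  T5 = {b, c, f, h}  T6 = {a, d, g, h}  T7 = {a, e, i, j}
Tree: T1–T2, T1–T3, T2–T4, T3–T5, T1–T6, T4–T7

Yes; width 3.

Vertex coverage: the bags together contain {a, b, c, d, e, f, g, h, i, j}, the full vertex set. Edge coverage: each edge of G has both endpoints in at least one bag. Running intersection: for every vertex, the bags containing it form a connected subtree. All three properties hold, so this is a valid tree decomposition of width max|bag| − 1 = 3, and hence tw(G) ≤ 3.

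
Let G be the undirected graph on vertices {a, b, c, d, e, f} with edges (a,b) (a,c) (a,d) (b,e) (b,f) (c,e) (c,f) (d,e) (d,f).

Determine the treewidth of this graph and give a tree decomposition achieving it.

Treewidth 3.
One optimal decomposition is:
Bags: B1 = {a, c, e, f}  B2 = {a, d, e, f}  B3 = {a, b, e, f}
Tree: B1–B2, B2–B3

The largest bag has 4 vertices, giving width 3; this decomposition certifies tw(G) ≤ 3. For the lower bound: the 4 vertex sets {a,c}, {d,e}, {f}, {b} are disjoint, each induces a connected subgraph, and every pair is joined by at least one edge of G. Contracting each set to a single vertex therefore yields K_{4} as a minor, and since treewidth is minor-monotone, tw(G) ≥ tw(K_{4}) = 3. Combining the bounds, tw(G) = 3.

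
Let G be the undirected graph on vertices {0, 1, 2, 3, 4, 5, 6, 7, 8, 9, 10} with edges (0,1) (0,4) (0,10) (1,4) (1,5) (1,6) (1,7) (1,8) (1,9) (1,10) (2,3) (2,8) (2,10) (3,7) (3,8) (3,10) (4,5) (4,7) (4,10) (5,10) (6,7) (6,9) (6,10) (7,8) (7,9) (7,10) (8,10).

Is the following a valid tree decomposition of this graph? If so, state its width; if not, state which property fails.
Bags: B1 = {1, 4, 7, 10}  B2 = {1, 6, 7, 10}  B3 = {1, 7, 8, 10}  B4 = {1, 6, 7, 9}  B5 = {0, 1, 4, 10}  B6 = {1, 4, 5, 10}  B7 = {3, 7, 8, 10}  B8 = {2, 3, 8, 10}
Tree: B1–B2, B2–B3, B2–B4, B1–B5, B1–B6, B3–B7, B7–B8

Vertex coverage: the bags together contain {0, 1, 2, 3, 4, 5, 6, 7, 8, 9, 10}, the full vertex set. Edge coverage: each edge of G has both endpoints in at least one bag. Running intersection: for every vertex, the bags containing it form a connected subtree. All three properties hold, so this is a valid tree decomposition of width max|bag| − 1 = 3, and hence tw(G) ≤ 3.

Yes; width 3.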